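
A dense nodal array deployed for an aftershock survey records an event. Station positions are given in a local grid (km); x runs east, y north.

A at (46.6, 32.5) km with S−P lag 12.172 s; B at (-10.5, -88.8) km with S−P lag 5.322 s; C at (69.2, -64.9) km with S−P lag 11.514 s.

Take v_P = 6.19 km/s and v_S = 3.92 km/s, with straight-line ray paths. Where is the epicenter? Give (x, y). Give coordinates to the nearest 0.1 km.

Distance from S−P lag: d = Δt · v_P v_S / (v_P − v_S) = Δt · (6.19·3.92)/(6.19−3.92) ≈ 10.6893·Δt.
So d_A = 130.11, d_B = 56.89, d_C = 123.08 km.
Circle about each station: (x − 46.6)² + (y − 32.5)² = 130.11²; (x + 10.5)² + (y + 88.8)² = 56.89²; (x − 69.2)² + (y + 64.9)² = 123.08².
Subtracting the A equation from the B and C equations removes the quadratic terms:
-114.2 x − 242.6 y = 18460.02
45.2 x − 194.8 y = 7552.77
Solving the 2×2 system: x ≈ -53.1, y ≈ -51.1 km.
Check against A (with the unrounded x, y): √((x − 46.6)²+(y − 32.5)²) = 130.11 ≈ 130.11 km. ✓

(-53.1, -51.1)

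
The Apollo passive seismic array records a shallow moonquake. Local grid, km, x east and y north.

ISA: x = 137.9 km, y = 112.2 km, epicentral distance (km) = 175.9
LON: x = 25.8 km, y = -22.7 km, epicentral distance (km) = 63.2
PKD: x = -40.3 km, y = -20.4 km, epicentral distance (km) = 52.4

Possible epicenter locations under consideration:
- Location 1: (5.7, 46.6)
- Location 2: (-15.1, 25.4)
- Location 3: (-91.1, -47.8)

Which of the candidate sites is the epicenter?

Location 2

For each candidate, compare |candidate − station| to the reported distance:
Location 1: residuals ISA 28.3, LON 9.0, PKD 28.9 → max 28.9 km
Location 2: residuals ISA 0.0, LON 0.1, PKD 0.1 → max 0.1 km
Location 3: residuals ISA 103.5, LON 56.4, PKD 5.3 → max 103.5 km
Only Location 2 has all residuals ≈ 0.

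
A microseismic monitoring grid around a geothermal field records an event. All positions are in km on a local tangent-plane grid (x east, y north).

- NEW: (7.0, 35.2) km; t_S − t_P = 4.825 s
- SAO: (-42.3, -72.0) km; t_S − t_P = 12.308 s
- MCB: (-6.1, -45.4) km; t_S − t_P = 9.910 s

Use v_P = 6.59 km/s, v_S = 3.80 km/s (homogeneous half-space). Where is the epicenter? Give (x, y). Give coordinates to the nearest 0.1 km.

(-36.2, 38.3)

Distance from S−P lag: d = Δt · v_P v_S / (v_P − v_S) = Δt · (6.59·3.80)/(6.59−3.80) ≈ 8.9756·Δt.
So d_NEW = 43.31, d_SAO = 110.47, d_MCB = 88.95 km.
Circle about each station: (x − 7.0)² + (y − 35.2)² = 43.31²; (x + 42.3)² + (y + 72.0)² = 110.47²; (x + 6.1)² + (y + 45.4)² = 88.95².
Subtracting the NEW equation from the SAO and MCB equations removes the quadratic terms:
-98.6 x − 214.4 y = -4642.61
-26.2 x − 161.2 y = -5226.02
Solving the 2×2 system: x ≈ -36.2, y ≈ 38.3 km.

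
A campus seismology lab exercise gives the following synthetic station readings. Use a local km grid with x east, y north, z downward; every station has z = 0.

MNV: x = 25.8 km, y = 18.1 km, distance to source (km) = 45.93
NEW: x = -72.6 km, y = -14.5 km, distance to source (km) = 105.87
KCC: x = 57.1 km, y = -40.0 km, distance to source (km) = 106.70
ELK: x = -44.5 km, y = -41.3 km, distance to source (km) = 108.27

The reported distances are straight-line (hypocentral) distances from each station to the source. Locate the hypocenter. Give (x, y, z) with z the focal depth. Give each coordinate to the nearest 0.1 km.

x ≈ 6.8 km, y ≈ 50.2 km, depth ≈ 26.8 km

Each station gives a sphere (x−x_i)² + (y−y_i)² + z² = d_i² (stations at z=0).
Subtracting the MNV sphere from NEW and KCC: z² cancels, leaving linear equations in x and y:
-196.8 x − 65.2 y = -4611.13
62.6 x − 116.2 y = -5408.17
Solving: x ≈ 6.798, y ≈ 50.204 km (keep extra digits for the depth step; rounded: 6.8, 50.2).
Then from the MNV sphere: z² = 45.93² − (x − 25.8)² − (y − 18.1)² with x = 6.798, y = 50.204, so z ≈ 26.792 ≈ 26.8 km.
Check against ELK (with the unrounded solution): distance 108.27 ≈ 108.27 km. ✓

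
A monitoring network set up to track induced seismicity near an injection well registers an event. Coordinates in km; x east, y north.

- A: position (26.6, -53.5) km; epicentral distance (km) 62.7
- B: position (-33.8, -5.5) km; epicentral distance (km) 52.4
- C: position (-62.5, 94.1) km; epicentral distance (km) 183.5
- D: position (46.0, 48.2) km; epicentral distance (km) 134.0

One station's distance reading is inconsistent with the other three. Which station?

C

Solve using three stations at a time. Using A, B, D (subtract circle equations pairwise → linear system) gives (x, y) ≈ (-35.9, -57.8).
Distances from that point to each station vs reported:
  A: calculated 62.7 vs reported 62.7 → residual 0.0 km
  B: calculated 52.4 vs reported 52.4 → residual 0.0 km
  C: calculated 154.2 vs reported 183.5 → residual 29.3 km
  D: calculated 134.0 vs reported 134.0 → residual 0.0 km
A, B, D are mutually consistent (residuals ≈ 0); C is off by 29.3 km.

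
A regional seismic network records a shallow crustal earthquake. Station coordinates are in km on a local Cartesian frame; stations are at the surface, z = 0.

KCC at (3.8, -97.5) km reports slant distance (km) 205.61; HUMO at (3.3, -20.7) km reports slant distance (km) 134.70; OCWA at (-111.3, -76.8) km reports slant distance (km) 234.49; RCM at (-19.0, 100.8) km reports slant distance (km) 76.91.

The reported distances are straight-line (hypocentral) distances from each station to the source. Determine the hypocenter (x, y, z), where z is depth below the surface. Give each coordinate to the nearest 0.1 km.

Each station gives a sphere (x−x_i)² + (y−y_i)² + z² = d_i² (stations at z=0).
Subtracting the KCC sphere from HUMO and OCWA: z² cancels, leaving linear equations in x and y:
-1.0 x + 153.6 y = 15050.07
-230.2 x + 41.4 y = -3944.85
Solving: x ≈ 34.799, y ≈ 98.209 km (keep extra digits for the depth step; rounded: 34.8, 98.2).
Then from the KCC sphere: z² = 205.61² − (x − 3.8)² − (y + 97.5)² with x = 34.799, y = 98.209, so z ≈ 54.886 ≈ 54.9 km.
Check against RCM (with the unrounded solution): distance 76.90 ≈ 76.91 km. ✓

x ≈ 34.8 km, y ≈ 98.2 km, depth ≈ 54.9 km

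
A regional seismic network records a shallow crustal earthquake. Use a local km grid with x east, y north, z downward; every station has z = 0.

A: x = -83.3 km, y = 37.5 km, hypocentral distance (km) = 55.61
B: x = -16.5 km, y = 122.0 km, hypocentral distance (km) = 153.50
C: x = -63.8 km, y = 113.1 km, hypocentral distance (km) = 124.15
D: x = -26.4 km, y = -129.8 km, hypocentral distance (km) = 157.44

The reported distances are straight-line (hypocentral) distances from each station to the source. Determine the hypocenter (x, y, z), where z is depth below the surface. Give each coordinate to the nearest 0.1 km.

x ≈ -104.5 km, y ≈ 1.8 km, depth ≈ 37.0 km

Each station gives a sphere (x−x_i)² + (y−y_i)² + z² = d_i² (stations at z=0).
Subtracting the A sphere from B and C: z² cancels, leaving linear equations in x and y:
133.6 x + 169.0 y = -13658.67
39.0 x + 151.2 y = -3803.84
Solving: x ≈ -104.512, y ≈ 1.800 km (keep extra digits for the depth step; rounded: -104.5, 1.8).
Then from the A sphere: z² = 55.61² − (x + 83.3)² − (y − 37.5)² with x = -104.512, y = 1.800, so z ≈ 36.987 ≈ 37.0 km.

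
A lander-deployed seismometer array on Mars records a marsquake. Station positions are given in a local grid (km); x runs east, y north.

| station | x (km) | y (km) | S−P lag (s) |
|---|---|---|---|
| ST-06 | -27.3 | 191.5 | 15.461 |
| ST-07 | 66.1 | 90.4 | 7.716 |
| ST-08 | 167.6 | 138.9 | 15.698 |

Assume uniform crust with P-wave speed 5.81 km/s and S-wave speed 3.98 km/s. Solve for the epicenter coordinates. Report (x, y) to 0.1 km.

Distance from S−P lag: d = Δt · v_P v_S / (v_P − v_S) = Δt · (5.81·3.98)/(5.81−3.98) ≈ 12.6360·Δt.
So d_ST-06 = 195.36, d_ST-07 = 97.50, d_ST-08 = 198.36 km.
Circle about each station: (x + 27.3)² + (y − 191.5)² = 195.36²; (x − 66.1)² + (y − 90.4)² = 97.50²; (x − 167.6)² + (y − 138.9)² = 198.36².
Subtracting pairs of circle equations eliminates x²+y² and gives linear equations (the radical axes):
186.8 x − 202.2 y = 3783.11
389.8 x − 105.2 y = 8784.27
Solving the 2×2 system: x ≈ 23.3, y ≈ 2.8 km.
Check against ST-06 (with the unrounded x, y): √((x + 27.3)²+(y − 191.5)²) = 195.36 ≈ 195.36 km. ✓

23.3 km east, 2.8 km north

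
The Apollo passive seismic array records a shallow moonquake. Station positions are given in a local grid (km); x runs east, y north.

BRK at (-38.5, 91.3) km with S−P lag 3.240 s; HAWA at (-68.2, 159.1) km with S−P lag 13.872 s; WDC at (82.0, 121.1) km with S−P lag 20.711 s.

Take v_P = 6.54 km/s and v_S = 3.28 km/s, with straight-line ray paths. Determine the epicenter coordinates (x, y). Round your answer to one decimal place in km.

Distance from S−P lag: d = Δt · v_P v_S / (v_P − v_S) = Δt · (6.54·3.28)/(6.54−3.28) ≈ 6.5801·Δt.
So d_BRK = 21.32, d_HAWA = 91.28, d_WDC = 136.28 km.
Circle about each station: (x + 38.5)² + (y − 91.3)² = 21.32²; (x + 68.2)² + (y − 159.1)² = 91.28²; (x − 82.0)² + (y − 121.1)² = 136.28².
Subtracting the BRK equation from the HAWA and WDC equations removes the quadratic terms:
-59.4 x + 135.6 y = 12268.61
241.0 x + 59.6 y = -6546.43
Solving the 2×2 system: x ≈ -44.7, y ≈ 70.9 km.

(-44.7, 70.9)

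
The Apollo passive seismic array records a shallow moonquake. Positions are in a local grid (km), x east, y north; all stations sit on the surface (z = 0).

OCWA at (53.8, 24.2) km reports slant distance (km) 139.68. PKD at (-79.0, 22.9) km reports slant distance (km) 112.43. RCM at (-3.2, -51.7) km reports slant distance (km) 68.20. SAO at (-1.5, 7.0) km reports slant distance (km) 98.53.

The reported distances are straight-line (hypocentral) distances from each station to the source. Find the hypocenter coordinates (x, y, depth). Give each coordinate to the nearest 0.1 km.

Each station gives a sphere (x−x_i)² + (y−y_i)² + z² = d_i² (stations at z=0).
Subtracting the OCWA sphere from PKD and RCM: z² cancels, leaving linear equations in x and y:
-265.6 x − 2.6 y = 10155.33
-114.0 x − 151.8 y = 14062.31
Solving: x ≈ -37.605, y ≈ -64.396 km (keep extra digits for the depth step; rounded: -37.6, -64.4).
Then from the OCWA sphere: z² = 139.68² − (x − 53.8)² − (y − 24.2)² with x = -37.605, y = -64.396, so z ≈ 57.501 ≈ 57.5 km.
Check against SAO (with the unrounded solution): distance 98.53 ≈ 98.53 km. ✓

x ≈ -37.6 km, y ≈ -64.4 km, depth ≈ 57.5 km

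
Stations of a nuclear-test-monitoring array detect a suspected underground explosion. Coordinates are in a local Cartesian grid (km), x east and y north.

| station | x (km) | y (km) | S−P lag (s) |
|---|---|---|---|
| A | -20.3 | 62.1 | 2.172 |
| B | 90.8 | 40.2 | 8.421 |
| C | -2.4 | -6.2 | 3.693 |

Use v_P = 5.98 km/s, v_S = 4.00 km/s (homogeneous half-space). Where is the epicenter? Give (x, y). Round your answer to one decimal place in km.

Distance from S−P lag: d = Δt · v_P v_S / (v_P − v_S) = Δt · (5.98·4.00)/(5.98−4.00) ≈ 12.0808·Δt.
So d_A = 26.24, d_B = 101.73, d_C = 44.61 km.
Circle about each station: (x + 20.3)² + (y − 62.1)² = 26.24²; (x − 90.8)² + (y − 40.2)² = 101.73²; (x + 2.4)² + (y + 6.2)² = 44.61².
Subtracting pairs of circle equations eliminates x²+y² and gives linear equations (the radical axes):
222.2 x − 43.8 y = -4068.28
35.8 x − 136.6 y = -5525.81
Solving the 2×2 system: x ≈ -10.9, y ≈ 37.6 km.
Check against A (with the unrounded x, y): √((x + 20.3)²+(y − 62.1)²) = 26.25 ≈ 26.24 km. ✓

(-10.9, 37.6)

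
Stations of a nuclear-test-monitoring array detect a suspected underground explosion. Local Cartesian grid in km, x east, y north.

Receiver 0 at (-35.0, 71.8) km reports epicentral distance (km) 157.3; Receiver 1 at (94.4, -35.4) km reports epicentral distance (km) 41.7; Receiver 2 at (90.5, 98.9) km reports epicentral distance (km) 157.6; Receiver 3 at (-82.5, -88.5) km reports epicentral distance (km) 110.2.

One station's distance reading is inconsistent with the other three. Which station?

Solve using three stations at a time. Using Receiver 0, Receiver 1, Receiver 2 (subtract circle equations pairwise → linear system) gives (x, y) ≈ (57.7, -55.3).
Distances from that point to each station vs reported:
  Receiver 0: calculated 157.3 vs reported 157.3 → residual 0.0 km
  Receiver 1: calculated 41.7 vs reported 41.7 → residual 0.0 km
  Receiver 2: calculated 157.6 vs reported 157.6 → residual 0.0 km
  Receiver 3: calculated 144.1 vs reported 110.2 → residual 33.9 km
Receiver 0, Receiver 1, Receiver 2 are mutually consistent (residuals ≈ 0); Receiver 3 is off by 33.9 km.

Receiver 3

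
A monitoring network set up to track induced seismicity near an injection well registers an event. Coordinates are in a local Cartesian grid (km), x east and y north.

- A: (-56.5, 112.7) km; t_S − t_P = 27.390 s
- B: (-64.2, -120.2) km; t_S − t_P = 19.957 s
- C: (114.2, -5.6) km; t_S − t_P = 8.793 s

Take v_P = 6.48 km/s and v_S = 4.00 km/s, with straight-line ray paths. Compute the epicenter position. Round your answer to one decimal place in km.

Distance from S−P lag: d = Δt · v_P v_S / (v_P − v_S) = Δt · (6.48·4.00)/(6.48−4.00) ≈ 10.4516·Δt.
So d_A = 286.27, d_B = 208.58, d_C = 91.90 km.
Circle about each station: (x + 56.5)² + (y − 112.7)² = 286.27²; (x + 64.2)² + (y + 120.2)² = 208.58²; (x − 114.2)² + (y + 5.6)² = 91.90².
Subtracting the A equation from the B and C equations removes the quadratic terms:
-15.4 x − 465.8 y = 41121.04
341.4 x − 236.6 y = 70684.36
Solving the 2×2 system: x ≈ 142.6, y ≈ -93.0 km.
Check against A (with the unrounded x, y): √((x + 56.5)²+(y − 112.7)²) = 286.27 ≈ 286.27 km. ✓

(142.6, -93.0)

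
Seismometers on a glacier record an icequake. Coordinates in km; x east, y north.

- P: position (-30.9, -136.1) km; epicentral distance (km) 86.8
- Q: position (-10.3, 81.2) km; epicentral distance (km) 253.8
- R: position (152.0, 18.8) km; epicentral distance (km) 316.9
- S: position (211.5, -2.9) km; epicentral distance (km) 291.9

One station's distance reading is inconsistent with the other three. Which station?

S

Solve using three stations at a time. Using P, Q, R (subtract circle equations pairwise → linear system) gives (x, y) ≈ (-116.7, -149.2).
Distances from that point to each station vs reported:
  P: calculated 86.8 vs reported 86.8 → residual 0.0 km
  Q: calculated 253.8 vs reported 253.8 → residual 0.0 km
  R: calculated 316.9 vs reported 316.9 → residual 0.0 km
  S: calculated 359.3 vs reported 291.9 → residual 67.4 km
P, Q, R are mutually consistent (residuals ≈ 0); S is off by 67.4 km.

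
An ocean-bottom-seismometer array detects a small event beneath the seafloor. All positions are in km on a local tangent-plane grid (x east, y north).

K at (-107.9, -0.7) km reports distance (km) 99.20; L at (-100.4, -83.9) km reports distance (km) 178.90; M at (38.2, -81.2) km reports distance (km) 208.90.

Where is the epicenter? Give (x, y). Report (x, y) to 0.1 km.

x ≈ -76.5 km, y ≈ 93.4 km

Circle about each station: (x + 107.9)² + (y + 0.7)² = 99.20²; (x + 100.4)² + (y + 83.9)² = 178.90²; (x − 38.2)² + (y + 81.2)² = 208.90².
Subtracting the K equation from the L and M equations removes the quadratic terms:
15.0 x − 166.4 y = -16688.10
292.2 x − 161.0 y = -37388.79
Solving the 2×2 system: x ≈ -76.5, y ≈ 93.4 km.
Check against K (with the unrounded x, y): √((x + 107.9)²+(y + 0.7)²) = 99.20 ≈ 99.20 km. ✓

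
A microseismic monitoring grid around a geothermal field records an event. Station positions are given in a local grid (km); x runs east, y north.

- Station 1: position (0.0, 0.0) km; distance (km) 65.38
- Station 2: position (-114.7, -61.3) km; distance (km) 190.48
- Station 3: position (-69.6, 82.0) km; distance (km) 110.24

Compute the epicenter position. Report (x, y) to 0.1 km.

Circle about each station: x² + y² = 65.38²; (x + 114.7)² + (y + 61.3)² = 190.48²; (x + 69.6)² + (y − 82.0)² = 110.24².
Subtracting the Station 1 equation from the Station 2 and Station 3 equations removes the quadratic terms:
-229.4 x − 122.6 y = -15094.31
-139.2 x + 164.0 y = 3689.85
Solving the 2×2 system: x ≈ 37.0, y ≈ 53.9 km.
Check against Station 1 (with the unrounded x, y): √(x²+y²) = 65.37 ≈ 65.38 km. ✓

37.0 km east, 53.9 km north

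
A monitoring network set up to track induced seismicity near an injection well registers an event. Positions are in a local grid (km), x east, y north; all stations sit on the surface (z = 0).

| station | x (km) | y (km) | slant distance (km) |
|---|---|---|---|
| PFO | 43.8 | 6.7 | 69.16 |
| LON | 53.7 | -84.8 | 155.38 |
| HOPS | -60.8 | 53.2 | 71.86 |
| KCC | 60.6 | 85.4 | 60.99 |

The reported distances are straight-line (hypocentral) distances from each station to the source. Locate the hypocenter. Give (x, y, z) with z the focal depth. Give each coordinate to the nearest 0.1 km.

x ≈ 7.7 km, y ≈ 62.3 km, depth ≈ 19.7 km

Each station gives a sphere (x−x_i)² + (y−y_i)² + z² = d_i² (stations at z=0).
Subtracting the PFO sphere from LON and HOPS: z² cancels, leaving linear equations in x and y:
19.8 x − 183.0 y = -11248.44
-209.2 x + 93.0 y = 4182.80
Solving: x ≈ 7.701, y ≈ 62.300 km (keep extra digits for the depth step; rounded: 7.7, 62.3).
Then from the PFO sphere: z² = 69.16² − (x − 43.8)² − (y − 6.7)² with x = 7.701, y = 62.300, so z ≈ 19.713 ≈ 19.7 km.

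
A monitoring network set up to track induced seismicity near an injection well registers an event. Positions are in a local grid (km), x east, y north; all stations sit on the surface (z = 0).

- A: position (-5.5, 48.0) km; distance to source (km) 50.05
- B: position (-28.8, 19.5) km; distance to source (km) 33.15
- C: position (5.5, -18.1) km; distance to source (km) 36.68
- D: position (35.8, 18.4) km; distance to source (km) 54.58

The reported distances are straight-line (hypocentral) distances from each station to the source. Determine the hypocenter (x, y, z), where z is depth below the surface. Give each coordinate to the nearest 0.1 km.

Each station gives a sphere (x−x_i)² + (y−y_i)² + z² = d_i² (stations at z=0).
Subtracting the A sphere from B and C: z² cancels, leaving linear equations in x and y:
-46.6 x − 57.0 y = 281.52
22.0 x − 132.2 y = -816.81
Solving: x ≈ -11.299, y ≈ 4.298 km (keep extra digits for the depth step; rounded: -11.3, 4.3).
Then from the A sphere: z² = 50.05² − (x + 5.5)² − (y − 48.0)² with x = -11.299, y = 4.298, so z ≈ 23.696 ≈ 23.7 km.

x ≈ -11.3 km, y ≈ 4.3 km, depth ≈ 23.7 km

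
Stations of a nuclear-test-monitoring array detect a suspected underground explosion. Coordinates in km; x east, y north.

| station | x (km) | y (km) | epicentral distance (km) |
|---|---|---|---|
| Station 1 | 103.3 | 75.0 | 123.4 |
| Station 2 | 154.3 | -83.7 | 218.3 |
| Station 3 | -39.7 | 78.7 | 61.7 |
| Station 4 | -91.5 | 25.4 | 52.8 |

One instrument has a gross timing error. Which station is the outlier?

Station 1

Solve using three stations at a time. Using Station 2, Station 3, Station 4 (subtract circle equations pairwise → linear system) gives (x, y) ≈ (-39.4, 17.0).
Distances from that point to each station vs reported:
  Station 1: calculated 154.0 vs reported 123.4 → residual 30.6 km
  Station 2: calculated 218.3 vs reported 218.3 → residual 0.0 km
  Station 3: calculated 61.7 vs reported 61.7 → residual 0.0 km
  Station 4: calculated 52.8 vs reported 52.8 → residual 0.0 km
Station 2, Station 3, Station 4 are mutually consistent (residuals ≈ 0); Station 1 is off by 30.6 km.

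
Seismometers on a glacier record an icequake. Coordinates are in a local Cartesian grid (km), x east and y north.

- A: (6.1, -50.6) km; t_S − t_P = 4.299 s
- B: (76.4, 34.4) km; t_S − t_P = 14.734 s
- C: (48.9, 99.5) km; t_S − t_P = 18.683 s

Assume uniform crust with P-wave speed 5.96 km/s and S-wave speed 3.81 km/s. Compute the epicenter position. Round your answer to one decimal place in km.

(-25.4, -83.3)

Distance from S−P lag: d = Δt · v_P v_S / (v_P − v_S) = Δt · (5.96·3.81)/(5.96−3.81) ≈ 10.5617·Δt.
So d_A = 45.40, d_B = 155.62, d_C = 197.32 km.
Circle about each station: (x − 6.1)² + (y + 50.6)² = 45.40²; (x − 76.4)² + (y − 34.4)² = 155.62²; (x − 48.9)² + (y − 99.5)² = 197.32².
Subtracting the A equation from the B and C equations removes the quadratic terms:
140.6 x + 170.0 y = -17733.67
85.6 x + 300.2 y = -27180.13
Solving the 2×2 system: x ≈ -25.4, y ≈ -83.3 km.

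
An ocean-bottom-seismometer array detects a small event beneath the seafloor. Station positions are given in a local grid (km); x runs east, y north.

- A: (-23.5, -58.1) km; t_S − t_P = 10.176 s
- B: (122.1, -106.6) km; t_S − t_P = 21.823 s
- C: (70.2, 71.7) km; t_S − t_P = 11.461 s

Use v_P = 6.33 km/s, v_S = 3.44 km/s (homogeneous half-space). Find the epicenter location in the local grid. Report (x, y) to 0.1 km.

8.0 km east, 11.8 km north

Distance from S−P lag: d = Δt · v_P v_S / (v_P − v_S) = Δt · (6.33·3.44)/(6.33−3.44) ≈ 7.5347·Δt.
So d_A = 76.67, d_B = 164.43, d_C = 86.35 km.
Circle about each station: (x + 23.5)² + (y + 58.1)² = 76.67²; (x − 122.1)² + (y + 106.6)² = 164.43²; (x − 70.2)² + (y − 71.7)² = 86.35².
Subtracting pairs of circle equations eliminates x²+y² and gives linear equations (the radical axes):
291.2 x − 97.0 y = 1185.17
187.4 x + 259.6 y = 4563.04
Solving the 2×2 system: x ≈ 8.0, y ≈ 11.8 km.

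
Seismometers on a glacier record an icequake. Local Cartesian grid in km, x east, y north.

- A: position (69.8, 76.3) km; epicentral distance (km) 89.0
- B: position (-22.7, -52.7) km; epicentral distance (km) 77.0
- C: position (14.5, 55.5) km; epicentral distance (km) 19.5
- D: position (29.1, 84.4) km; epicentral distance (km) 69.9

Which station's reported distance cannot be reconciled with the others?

C

Solve using three stations at a time. Using A, B, D (subtract circle equations pairwise → linear system) gives (x, y) ≈ (0.3, 20.7).
Distances from that point to each station vs reported:
  A: calculated 89.0 vs reported 89.0 → residual 0.0 km
  B: calculated 77.0 vs reported 77.0 → residual 0.0 km
  C: calculated 37.5 vs reported 19.5 → residual 18.0 km
  D: calculated 69.9 vs reported 69.9 → residual 0.0 km
A, B, D are mutually consistent (residuals ≈ 0); C is off by 18.0 km.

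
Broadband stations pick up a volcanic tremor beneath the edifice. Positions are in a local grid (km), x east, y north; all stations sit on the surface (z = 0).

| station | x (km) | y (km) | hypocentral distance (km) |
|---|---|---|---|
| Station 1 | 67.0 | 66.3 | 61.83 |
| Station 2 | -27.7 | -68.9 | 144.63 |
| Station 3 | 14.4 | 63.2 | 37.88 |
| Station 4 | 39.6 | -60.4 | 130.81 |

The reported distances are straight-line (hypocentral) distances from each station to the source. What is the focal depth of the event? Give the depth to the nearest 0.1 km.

Each station gives a sphere (x−x_i)² + (y−y_i)² + z² = d_i² (stations at z=0).
Subtracting the Station 1 sphere from Station 2 and Station 3: z² cancels, leaving linear equations in x and y:
-189.4 x − 270.4 y = -20465.08
-105.2 x − 6.2 y = -2295.04
Solving: x ≈ 18.103, y ≈ 63.005 km (keep extra digits for the depth step; rounded: 18.1, 63.0).
Then from the Station 1 sphere: z² = 61.83² − (x − 67.0)² − (y − 66.3)² with x = 18.103, y = 63.005, so z ≈ 37.698 ≈ 37.7 km.
Check against Station 4 (with the unrounded solution): distance 130.81 ≈ 130.81 km. ✓

37.7 km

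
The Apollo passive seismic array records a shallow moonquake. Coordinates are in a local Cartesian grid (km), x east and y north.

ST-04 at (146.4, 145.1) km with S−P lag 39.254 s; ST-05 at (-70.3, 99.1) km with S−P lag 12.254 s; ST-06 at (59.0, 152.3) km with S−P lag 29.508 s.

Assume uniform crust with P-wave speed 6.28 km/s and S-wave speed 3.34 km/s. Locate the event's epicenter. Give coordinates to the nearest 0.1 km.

x ≈ -103.2 km, y ≈ 18.1 km

Distance from S−P lag: d = Δt · v_P v_S / (v_P − v_S) = Δt · (6.28·3.34)/(6.28−3.34) ≈ 7.1344·Δt.
So d_ST-04 = 280.05, d_ST-05 = 87.43, d_ST-06 = 210.52 km.
Circle about each station: (x − 146.4)² + (y − 145.1)² = 280.05²; (x + 70.3)² + (y − 99.1)² = 87.43²; (x − 59.0)² + (y − 152.3)² = 210.52².
Subtracting the ST-04 equation from the ST-05 and ST-06 equations removes the quadratic terms:
-433.4 x − 92.0 y = 43059.93
-174.8 x + 14.4 y = 18298.65
Solving the 2×2 system: x ≈ -103.2, y ≈ 18.1 km.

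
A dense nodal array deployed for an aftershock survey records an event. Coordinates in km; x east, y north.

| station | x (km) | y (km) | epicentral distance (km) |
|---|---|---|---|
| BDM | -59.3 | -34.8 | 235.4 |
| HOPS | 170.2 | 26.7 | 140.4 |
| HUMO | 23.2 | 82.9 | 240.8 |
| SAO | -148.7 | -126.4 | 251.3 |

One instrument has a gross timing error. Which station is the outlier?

Solve using three stations at a time. Using BDM, HOPS, HUMO (subtract circle equations pairwise → linear system) gives (x, y) ≈ (162.5, -113.5).
Distances from that point to each station vs reported:
  BDM: calculated 235.4 vs reported 235.4 → residual 0.0 km
  HOPS: calculated 140.4 vs reported 140.4 → residual 0.0 km
  HUMO: calculated 240.8 vs reported 240.8 → residual 0.0 km
  SAO: calculated 311.5 vs reported 251.3 → residual 60.2 km
BDM, HOPS, HUMO are mutually consistent (residuals ≈ 0); SAO is off by 60.2 km.

SAO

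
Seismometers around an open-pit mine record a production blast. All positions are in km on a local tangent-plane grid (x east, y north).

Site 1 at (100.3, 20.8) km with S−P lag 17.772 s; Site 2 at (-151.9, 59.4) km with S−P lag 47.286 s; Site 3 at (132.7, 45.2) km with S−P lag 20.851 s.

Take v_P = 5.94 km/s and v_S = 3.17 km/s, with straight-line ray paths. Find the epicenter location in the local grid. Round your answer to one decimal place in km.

(129.2, -96.5)

Distance from S−P lag: d = Δt · v_P v_S / (v_P − v_S) = Δt · (5.94·3.17)/(5.94−3.17) ≈ 6.7978·Δt.
So d_Site 1 = 120.81, d_Site 2 = 321.44, d_Site 3 = 141.74 km.
Circle about each station: (x − 100.3)² + (y − 20.8)² = 120.81²; (x + 151.9)² + (y − 59.4)² = 321.44²; (x − 132.7)² + (y − 45.2)² = 141.74².
Subtracting the Site 1 equation from the Site 2 and Site 3 equations removes the quadratic terms:
-504.4 x + 77.2 y = -72619.38
64.8 x + 48.8 y = 3664.43
Solving the 2×2 system: x ≈ 129.2, y ≈ -96.5 km.
Check against Site 1 (with the unrounded x, y): √((x − 100.3)²+(y − 20.8)²) = 120.79 ≈ 120.81 km. ✓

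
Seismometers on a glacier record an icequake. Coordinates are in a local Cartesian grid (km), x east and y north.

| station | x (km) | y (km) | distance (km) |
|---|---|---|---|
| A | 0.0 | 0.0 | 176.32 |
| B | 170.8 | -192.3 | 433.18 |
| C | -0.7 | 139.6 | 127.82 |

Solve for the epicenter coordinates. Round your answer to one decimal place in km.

Circle about each station: x² + y² = 176.32²; (x − 170.8)² + (y + 192.3)² = 433.18²; (x + 0.7)² + (y − 139.6)² = 127.82².
Subtracting pairs of circle equations eliminates x²+y² and gives linear equations (the radical axes):
341.6 x − 384.6 y = -90404.24
-1.4 x + 279.2 y = 34239.44
Solving the 2×2 system: x ≈ -127.3, y ≈ 122.0 km.
Check against A (with the unrounded x, y): √(x²+y²) = 176.32 ≈ 176.32 km. ✓

(-127.3, 122.0)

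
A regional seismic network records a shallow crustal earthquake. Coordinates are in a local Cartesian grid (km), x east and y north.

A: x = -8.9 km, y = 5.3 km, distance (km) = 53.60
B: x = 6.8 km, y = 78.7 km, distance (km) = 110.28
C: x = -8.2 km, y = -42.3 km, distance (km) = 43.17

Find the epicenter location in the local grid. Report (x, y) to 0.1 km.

Circle about each station: (x + 8.9)² + (y − 5.3)² = 53.60²; (x − 6.8)² + (y − 78.7)² = 110.28²; (x + 8.2)² + (y + 42.3)² = 43.17².
Subtracting pairs of circle equations eliminates x²+y² and gives linear equations (the radical axes):
31.4 x + 146.8 y = -3156.09
1.4 x − 95.2 y = 2758.54
Solving the 2×2 system: x ≈ 32.7, y ≈ -28.5 km.

32.7 km east, -28.5 km north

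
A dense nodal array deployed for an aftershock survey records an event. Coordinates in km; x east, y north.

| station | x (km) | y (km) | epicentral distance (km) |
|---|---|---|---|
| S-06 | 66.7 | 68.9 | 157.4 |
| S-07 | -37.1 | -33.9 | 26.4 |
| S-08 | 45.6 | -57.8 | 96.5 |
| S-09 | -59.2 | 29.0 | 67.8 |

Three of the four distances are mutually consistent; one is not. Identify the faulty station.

S-07

Solve using three stations at a time. Using S-06, S-08, S-09 (subtract circle equations pairwise → linear system) gives (x, y) ≈ (-48.8, -38.0).
Distances from that point to each station vs reported:
  S-06: calculated 157.4 vs reported 157.4 → residual 0.0 km
  S-07: calculated 12.4 vs reported 26.4 → residual 14.0 km
  S-08: calculated 96.5 vs reported 96.5 → residual 0.0 km
  S-09: calculated 67.8 vs reported 67.8 → residual 0.0 km
S-06, S-08, S-09 are mutually consistent (residuals ≈ 0); S-07 is off by 14.0 km.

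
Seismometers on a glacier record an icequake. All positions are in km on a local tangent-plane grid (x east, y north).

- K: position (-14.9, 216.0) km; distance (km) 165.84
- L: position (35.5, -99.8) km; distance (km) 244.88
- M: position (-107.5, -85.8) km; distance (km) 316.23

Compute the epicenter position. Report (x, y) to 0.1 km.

Circle about each station: (x + 14.9)² + (y − 216.0)² = 165.84²; (x − 35.5)² + (y + 99.8)² = 244.88²; (x + 107.5)² + (y + 85.8)² = 316.23².
Subtracting pairs of circle equations eliminates x²+y² and gives linear equations (the radical axes):
100.8 x − 631.6 y = -68121.03
-185.2 x − 603.6 y = -100458.63
Solving the 2×2 system: x ≈ 125.6, y ≈ 127.9 km.

125.6 km east, 127.9 km north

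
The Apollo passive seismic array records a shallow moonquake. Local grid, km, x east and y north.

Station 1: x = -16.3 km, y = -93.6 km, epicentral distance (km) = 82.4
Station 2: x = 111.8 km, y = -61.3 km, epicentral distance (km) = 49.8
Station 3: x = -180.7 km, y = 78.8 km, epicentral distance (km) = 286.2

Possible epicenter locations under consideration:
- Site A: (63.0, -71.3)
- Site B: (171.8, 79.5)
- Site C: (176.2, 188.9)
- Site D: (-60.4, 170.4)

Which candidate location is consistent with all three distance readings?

For each candidate, compare |candidate − station| to the reported distance:
Site A: residuals Station 1 0.0, Station 2 0.0, Station 3 0.0 → max 0.0 km
Site B: residuals Station 1 173.2, Station 2 103.3, Station 3 66.3 → max 173.2 km
Site C: residuals Station 1 259.5, Station 2 208.6, Station 3 87.3 → max 259.5 km
Site D: residuals Station 1 185.3, Station 2 238.9, Station 3 135.0 → max 238.9 km
Only Site A has all residuals ≈ 0.

Site A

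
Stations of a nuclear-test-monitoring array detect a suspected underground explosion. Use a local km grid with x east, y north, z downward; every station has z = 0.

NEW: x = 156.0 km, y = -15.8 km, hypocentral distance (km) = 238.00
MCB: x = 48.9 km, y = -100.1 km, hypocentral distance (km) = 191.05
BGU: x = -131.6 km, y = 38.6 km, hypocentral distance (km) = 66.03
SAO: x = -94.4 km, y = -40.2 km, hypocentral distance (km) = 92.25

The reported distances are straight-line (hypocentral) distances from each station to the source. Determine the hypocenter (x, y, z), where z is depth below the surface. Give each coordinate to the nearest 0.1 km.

Each station gives a sphere (x−x_i)² + (y−y_i)² + z² = d_i² (stations at z=0).
Subtracting the NEW sphere from MCB and BGU: z² cancels, leaving linear equations in x and y:
-214.2 x − 168.6 y = 7969.48
-575.2 x + 108.8 y = 46506.92
Solving: x ≈ -72.397, y ≈ 44.709 km (keep extra digits for the depth step; rounded: -72.4, 44.7).
Then from the NEW sphere: z² = 238.00² − (x − 156.0)² − (y + 15.8)² with x = -72.397, y = 44.709, so z ≈ 28.591 ≈ 28.6 km.
Check against SAO (with the unrounded solution): distance 92.26 ≈ 92.25 km. ✓

x ≈ -72.4 km, y ≈ 44.7 km, depth ≈ 28.6 km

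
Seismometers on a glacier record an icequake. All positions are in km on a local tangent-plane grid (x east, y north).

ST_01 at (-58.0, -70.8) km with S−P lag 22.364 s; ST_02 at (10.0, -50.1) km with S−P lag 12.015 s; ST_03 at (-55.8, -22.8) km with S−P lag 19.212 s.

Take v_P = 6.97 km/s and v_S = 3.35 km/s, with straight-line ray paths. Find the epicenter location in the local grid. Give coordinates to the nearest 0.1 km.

Distance from S−P lag: d = Δt · v_P v_S / (v_P − v_S) = Δt · (6.97·3.35)/(6.97−3.35) ≈ 6.4501·Δt.
So d_ST_01 = 144.25, d_ST_02 = 77.50, d_ST_03 = 123.92 km.
Circle about each station: (x + 58.0)² + (y + 70.8)² = 144.25²; (x − 10.0)² + (y + 50.1)² = 77.50²; (x + 55.8)² + (y + 22.8)² = 123.92².
Subtracting the ST_01 equation from the ST_02 and ST_03 equations removes the quadratic terms:
136.0 x + 41.4 y = 9035.18
4.4 x + 96.0 y = 708.74
Solving the 2×2 system: x ≈ 65.1, y ≈ 4.4 km.

x ≈ 65.1 km, y ≈ 4.4 km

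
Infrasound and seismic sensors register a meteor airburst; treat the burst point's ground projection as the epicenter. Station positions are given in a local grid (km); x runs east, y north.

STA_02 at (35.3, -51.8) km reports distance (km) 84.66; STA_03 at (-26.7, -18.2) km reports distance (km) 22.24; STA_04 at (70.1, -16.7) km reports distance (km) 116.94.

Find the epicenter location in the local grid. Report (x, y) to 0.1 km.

Circle about each station: (x − 35.3)² + (y + 51.8)² = 84.66²; (x + 26.7)² + (y + 18.2)² = 22.24²; (x − 70.1)² + (y + 16.7)² = 116.94².
Subtracting pairs of circle equations eliminates x²+y² and gives linear equations (the radical axes):
-124.0 x + 67.2 y = 3787.50
69.6 x + 70.2 y = -5244.08
Solving the 2×2 system: x ≈ -46.2, y ≈ -28.9 km.

-46.2 km east, -28.9 km north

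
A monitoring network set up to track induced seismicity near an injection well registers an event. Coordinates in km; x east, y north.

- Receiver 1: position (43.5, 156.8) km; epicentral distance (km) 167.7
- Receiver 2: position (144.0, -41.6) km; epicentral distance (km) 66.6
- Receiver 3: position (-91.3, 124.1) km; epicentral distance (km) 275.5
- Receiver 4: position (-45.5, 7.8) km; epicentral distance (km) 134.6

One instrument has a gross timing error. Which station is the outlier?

Solve using three stations at a time. Using Receiver 1, Receiver 2, Receiver 4 (subtract circle equations pairwise → linear system) gives (x, y) ≈ (88.5, -4.7).
Distances from that point to each station vs reported:
  Receiver 1: calculated 167.7 vs reported 167.7 → residual 0.0 km
  Receiver 2: calculated 66.6 vs reported 66.6 → residual 0.0 km
  Receiver 3: calculated 221.2 vs reported 275.5 → residual 54.3 km
  Receiver 4: calculated 134.6 vs reported 134.6 → residual 0.0 km
Receiver 1, Receiver 2, Receiver 4 are mutually consistent (residuals ≈ 0); Receiver 3 is off by 54.3 km.

Receiver 3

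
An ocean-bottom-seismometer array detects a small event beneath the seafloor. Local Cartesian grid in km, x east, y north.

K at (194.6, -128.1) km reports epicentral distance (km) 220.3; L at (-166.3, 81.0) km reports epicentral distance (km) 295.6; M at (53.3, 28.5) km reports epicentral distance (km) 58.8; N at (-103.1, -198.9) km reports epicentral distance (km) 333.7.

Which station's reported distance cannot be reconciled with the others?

L

Solve using three stations at a time. Using K, M, N (subtract circle equations pairwise → linear system) gives (x, y) ≈ (96.0, 68.9).
Distances from that point to each station vs reported:
  K: calculated 220.3 vs reported 220.3 → residual 0.0 km
  L: calculated 262.6 vs reported 295.6 → residual 33.0 km
  M: calculated 58.8 vs reported 58.8 → residual 0.0 km
  N: calculated 333.7 vs reported 333.7 → residual 0.0 km
K, M, N are mutually consistent (residuals ≈ 0); L is off by 33.0 km.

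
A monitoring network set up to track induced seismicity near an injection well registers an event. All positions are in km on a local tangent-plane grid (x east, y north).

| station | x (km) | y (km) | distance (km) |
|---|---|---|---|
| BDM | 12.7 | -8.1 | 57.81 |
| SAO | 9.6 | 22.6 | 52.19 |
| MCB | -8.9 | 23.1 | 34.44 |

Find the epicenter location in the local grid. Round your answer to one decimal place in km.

Circle about each station: (x − 12.7)² + (y + 8.1)² = 57.81²; (x − 9.6)² + (y − 22.6)² = 52.19²; (x + 8.9)² + (y − 23.1)² = 34.44².
Subtracting the BDM equation from the SAO and MCB equations removes the quadratic terms:
-6.2 x + 61.4 y = 994.22
-43.2 x + 62.4 y = 2541.80
Solving the 2×2 system: x ≈ -41.5, y ≈ 12.0 km.
Check against BDM (with the unrounded x, y): √((x − 12.7)²+(y + 8.1)²) = 57.81 ≈ 57.81 km. ✓

(-41.5, 12.0)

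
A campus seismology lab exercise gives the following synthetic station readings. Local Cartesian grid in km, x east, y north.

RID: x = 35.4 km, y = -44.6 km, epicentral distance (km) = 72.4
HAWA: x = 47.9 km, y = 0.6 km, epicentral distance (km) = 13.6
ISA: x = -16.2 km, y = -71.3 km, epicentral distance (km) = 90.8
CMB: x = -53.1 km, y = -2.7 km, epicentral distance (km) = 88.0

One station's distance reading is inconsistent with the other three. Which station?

Solve using three stations at a time. Using HAWA, ISA, CMB (subtract circle equations pairwise → linear system) gives (x, y) ≈ (34.7, 3.9).
Distances from that point to each station vs reported:
  RID: calculated 48.5 vs reported 72.4 → residual 23.9 km
  HAWA: calculated 13.7 vs reported 13.6 → residual 0.1 km
  ISA: calculated 90.8 vs reported 90.8 → residual 0.0 km
  CMB: calculated 88.0 vs reported 88.0 → residual 0.0 km
HAWA, ISA, CMB are mutually consistent (residuals ≈ 0); RID is off by 23.9 km.

RID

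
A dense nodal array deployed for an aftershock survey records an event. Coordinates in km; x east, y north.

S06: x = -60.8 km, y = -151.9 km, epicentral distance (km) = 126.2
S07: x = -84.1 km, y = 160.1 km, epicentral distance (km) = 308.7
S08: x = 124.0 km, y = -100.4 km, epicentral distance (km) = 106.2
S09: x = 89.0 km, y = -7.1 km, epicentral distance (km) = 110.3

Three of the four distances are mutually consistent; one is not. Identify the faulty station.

Solve using three stations at a time. Using S06, S07, S09 (subtract circle equations pairwise → linear system) gives (x, y) ≈ (59.3, -113.3).
Distances from that point to each station vs reported:
  S06: calculated 126.1 vs reported 126.2 → residual 0.1 km
  S07: calculated 308.7 vs reported 308.7 → residual 0.0 km
  S08: calculated 66.0 vs reported 106.2 → residual 40.2 km
  S09: calculated 110.2 vs reported 110.3 → residual 0.1 km
S06, S07, S09 are mutually consistent (residuals ≈ 0); S08 is off by 40.2 km.

S08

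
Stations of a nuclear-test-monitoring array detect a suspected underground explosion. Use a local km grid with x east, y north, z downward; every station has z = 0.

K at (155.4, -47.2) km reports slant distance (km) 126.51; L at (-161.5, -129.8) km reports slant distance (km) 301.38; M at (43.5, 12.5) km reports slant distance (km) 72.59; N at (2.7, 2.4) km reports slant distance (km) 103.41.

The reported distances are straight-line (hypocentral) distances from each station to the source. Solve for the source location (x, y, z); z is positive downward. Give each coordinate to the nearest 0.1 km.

x ≈ 81.7 km, y ≈ 39.3 km, depth ≈ 55.6 km

Each station gives a sphere (x−x_i)² + (y−y_i)² + z² = d_i² (stations at z=0).
Subtracting the K sphere from L and M: z² cancels, leaving linear equations in x and y:
-633.8 x − 165.2 y = -58271.83
-223.8 x + 119.4 y = -13593.03
Solving: x ≈ 81.699, y ≈ 39.290 km (keep extra digits for the depth step; rounded: 81.7, 39.3).
Then from the K sphere: z² = 126.51² − (x − 155.4)² − (y + 47.2)² with x = 81.699, y = 39.290, so z ≈ 55.610 ≈ 55.6 km.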